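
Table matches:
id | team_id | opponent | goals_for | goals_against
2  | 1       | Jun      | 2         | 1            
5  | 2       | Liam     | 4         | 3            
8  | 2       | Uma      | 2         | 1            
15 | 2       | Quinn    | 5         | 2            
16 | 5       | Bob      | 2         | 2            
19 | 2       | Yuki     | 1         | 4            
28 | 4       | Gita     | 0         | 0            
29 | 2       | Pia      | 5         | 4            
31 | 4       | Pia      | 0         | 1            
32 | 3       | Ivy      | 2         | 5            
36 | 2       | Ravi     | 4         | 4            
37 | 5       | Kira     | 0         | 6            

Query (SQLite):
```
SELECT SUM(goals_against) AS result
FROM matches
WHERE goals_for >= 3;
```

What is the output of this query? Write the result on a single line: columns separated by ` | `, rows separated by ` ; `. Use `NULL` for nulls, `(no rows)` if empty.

13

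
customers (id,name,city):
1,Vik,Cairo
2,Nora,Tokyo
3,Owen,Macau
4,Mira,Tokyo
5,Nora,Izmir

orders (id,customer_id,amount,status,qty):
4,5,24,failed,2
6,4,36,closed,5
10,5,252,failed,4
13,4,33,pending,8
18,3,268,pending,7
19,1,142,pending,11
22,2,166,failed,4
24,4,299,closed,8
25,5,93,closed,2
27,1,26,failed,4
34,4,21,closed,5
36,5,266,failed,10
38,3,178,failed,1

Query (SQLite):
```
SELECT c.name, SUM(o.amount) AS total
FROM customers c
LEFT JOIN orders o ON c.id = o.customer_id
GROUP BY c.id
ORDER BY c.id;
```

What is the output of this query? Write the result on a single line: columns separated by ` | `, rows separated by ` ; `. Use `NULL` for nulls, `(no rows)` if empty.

LEFT JOIN keeps every customers row; unmatched ones get NULL for orders columns.
Group by customers.id and compute SUM(o.amount). SUM over an all-NULL group is NULL.
  1: ids {19, 27} → SUM(o.amount)=168
  2: ids {22} → SUM(o.amount)=166
  3: ids {18, 38} → SUM(o.amount)=446
  4: ids {6, 13, 24, 34} → SUM(o.amount)=389
  5: ids {4, 10, 25, 36} → SUM(o.amount)=635

Vik | 168 ; Nora | 166 ; Owen | 446 ; Mira | 389 ; Nora | 635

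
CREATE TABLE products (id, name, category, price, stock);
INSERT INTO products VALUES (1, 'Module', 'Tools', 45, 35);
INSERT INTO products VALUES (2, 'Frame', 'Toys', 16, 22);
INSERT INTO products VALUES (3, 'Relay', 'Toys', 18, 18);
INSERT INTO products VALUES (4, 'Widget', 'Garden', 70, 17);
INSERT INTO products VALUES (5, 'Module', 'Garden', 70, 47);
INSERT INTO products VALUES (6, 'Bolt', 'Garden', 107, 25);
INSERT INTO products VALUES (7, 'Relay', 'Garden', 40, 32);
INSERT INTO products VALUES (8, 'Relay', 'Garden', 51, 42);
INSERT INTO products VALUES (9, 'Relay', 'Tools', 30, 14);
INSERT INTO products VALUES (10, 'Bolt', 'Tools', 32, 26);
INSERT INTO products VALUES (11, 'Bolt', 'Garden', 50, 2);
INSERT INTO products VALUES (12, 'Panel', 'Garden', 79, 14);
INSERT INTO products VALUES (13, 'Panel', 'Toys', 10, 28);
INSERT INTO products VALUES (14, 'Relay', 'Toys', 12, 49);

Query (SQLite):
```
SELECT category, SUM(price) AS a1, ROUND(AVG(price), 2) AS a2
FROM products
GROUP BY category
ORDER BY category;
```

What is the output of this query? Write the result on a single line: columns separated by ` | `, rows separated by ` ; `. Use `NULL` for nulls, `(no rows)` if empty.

Group products by category.
Per group compute: SUM(price), ROUND(AVG(price), 2).
  Garden: ids {4, 5, 6, 7, 8, 11, 12} → SUM(price)=467, ROUND(AVG(price), 2)=66.71
  Tools: ids {1, 9, 10} → SUM(price)=107, ROUND(AVG(price), 2)=35.67
  Toys: ids {2, 3, 13, 14} → SUM(price)=56, ROUND(AVG(price), 2)=14

Garden | 467 | 66.71 ; Tools | 107 | 35.67 ; Toys | 56 | 14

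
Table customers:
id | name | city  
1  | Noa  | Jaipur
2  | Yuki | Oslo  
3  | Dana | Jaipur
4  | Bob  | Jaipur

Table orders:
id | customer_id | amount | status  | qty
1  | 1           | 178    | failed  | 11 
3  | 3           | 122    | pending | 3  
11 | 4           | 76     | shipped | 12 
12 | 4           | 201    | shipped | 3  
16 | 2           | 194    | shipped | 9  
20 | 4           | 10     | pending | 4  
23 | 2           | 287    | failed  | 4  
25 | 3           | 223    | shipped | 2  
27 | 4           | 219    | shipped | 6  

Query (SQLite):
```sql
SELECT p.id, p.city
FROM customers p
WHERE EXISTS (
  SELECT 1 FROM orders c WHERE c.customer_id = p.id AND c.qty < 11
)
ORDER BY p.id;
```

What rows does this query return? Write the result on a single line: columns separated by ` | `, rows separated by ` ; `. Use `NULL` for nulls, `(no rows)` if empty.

2 | Oslo ; 3 | Jaipur ; 4 | Jaipur

For each customers row, check whether any orders with matching customer_id has qty < 11.
Keep rows where that is true.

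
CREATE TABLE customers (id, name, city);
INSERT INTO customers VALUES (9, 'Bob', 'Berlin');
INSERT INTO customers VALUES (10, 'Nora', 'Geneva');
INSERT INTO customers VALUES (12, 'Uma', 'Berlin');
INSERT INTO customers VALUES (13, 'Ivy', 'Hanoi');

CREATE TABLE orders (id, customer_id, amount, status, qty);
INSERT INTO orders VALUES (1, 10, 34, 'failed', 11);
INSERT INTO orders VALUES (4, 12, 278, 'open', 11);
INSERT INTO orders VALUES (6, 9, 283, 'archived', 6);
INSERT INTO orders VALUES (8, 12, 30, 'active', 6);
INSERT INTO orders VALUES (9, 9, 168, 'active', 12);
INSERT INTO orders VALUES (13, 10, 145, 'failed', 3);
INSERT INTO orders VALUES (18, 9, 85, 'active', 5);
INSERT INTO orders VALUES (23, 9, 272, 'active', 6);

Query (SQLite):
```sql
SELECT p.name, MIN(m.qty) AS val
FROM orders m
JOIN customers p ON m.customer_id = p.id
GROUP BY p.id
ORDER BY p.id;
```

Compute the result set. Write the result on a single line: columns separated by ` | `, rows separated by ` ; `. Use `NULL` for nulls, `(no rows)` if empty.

Bob | 5 ; Nora | 3 ; Uma | 6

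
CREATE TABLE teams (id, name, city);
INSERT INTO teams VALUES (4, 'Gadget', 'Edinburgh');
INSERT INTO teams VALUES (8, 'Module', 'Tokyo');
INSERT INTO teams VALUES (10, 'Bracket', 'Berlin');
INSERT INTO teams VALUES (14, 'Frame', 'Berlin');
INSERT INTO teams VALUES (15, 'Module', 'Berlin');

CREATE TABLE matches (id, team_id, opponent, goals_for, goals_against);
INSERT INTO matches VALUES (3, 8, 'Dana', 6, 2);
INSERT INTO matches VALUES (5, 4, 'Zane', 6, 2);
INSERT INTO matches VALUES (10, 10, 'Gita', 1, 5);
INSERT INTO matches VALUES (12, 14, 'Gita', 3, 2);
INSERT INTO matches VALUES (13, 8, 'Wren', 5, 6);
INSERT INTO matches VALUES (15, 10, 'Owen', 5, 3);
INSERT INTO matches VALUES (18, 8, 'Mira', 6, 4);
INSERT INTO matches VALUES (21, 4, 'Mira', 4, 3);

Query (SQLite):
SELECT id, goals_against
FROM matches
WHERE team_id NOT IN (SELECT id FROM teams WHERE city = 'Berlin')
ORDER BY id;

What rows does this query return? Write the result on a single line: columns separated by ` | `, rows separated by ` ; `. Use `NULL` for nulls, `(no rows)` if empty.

3 | 2 ; 5 | 2 ; 13 | 6 ; 18 | 4 ; 21 | 3

Inner query: teams.id where city = 'Berlin'.
Outer: keep matches rows whose team_id is not in that set.
Inner query → {10, 14, 15}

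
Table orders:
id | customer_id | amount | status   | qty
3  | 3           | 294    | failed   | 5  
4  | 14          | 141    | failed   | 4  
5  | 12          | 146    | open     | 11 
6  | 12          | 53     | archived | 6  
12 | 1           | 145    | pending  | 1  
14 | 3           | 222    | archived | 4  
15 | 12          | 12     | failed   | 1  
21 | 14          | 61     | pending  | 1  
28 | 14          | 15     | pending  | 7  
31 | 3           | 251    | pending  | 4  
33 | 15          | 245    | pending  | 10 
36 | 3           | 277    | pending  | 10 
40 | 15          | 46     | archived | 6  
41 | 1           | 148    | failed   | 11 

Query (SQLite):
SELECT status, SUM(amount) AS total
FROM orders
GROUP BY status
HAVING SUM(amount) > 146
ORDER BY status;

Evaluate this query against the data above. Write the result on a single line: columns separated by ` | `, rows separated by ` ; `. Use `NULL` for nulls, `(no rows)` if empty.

Partition orders by status; compute SUM(amount) within each group.
HAVING: keep groups where SUM(amount) > 146.
  archived: ids {6, 14, 40} → SUM(amount)=321
  failed: ids {3, 4, 15, 41} → SUM(amount)=595
  open: ids {5} → SUM(amount)=146
  pending: ids {12, 21, 28, 31, 33, 36} → SUM(amount)=994

archived | 321 ; failed | 595 ; pending | 994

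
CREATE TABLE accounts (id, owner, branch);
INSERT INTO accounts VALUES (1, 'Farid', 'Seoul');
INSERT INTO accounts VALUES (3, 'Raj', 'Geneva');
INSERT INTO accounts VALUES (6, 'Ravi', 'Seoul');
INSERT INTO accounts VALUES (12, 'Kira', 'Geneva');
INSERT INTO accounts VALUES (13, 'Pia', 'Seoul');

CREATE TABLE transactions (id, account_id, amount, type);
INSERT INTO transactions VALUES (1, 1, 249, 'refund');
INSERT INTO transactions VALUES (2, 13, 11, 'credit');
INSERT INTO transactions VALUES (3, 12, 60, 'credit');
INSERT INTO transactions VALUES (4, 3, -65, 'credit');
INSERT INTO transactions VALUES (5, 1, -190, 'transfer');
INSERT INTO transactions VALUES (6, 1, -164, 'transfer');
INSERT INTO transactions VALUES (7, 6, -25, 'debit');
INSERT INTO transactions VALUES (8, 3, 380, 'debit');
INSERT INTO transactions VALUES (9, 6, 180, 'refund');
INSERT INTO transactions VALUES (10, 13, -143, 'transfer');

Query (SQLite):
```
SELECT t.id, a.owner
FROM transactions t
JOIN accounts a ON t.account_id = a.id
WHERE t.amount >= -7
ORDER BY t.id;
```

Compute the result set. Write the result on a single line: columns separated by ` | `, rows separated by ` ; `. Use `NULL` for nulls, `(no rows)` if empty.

1 | Farid ; 2 | Pia ; 3 | Kira ; 8 | Raj ; 9 | Ravi

Each transactions row matches the accounts row where account_id = accounts.id.
Then keep rows with t.amount >= -7.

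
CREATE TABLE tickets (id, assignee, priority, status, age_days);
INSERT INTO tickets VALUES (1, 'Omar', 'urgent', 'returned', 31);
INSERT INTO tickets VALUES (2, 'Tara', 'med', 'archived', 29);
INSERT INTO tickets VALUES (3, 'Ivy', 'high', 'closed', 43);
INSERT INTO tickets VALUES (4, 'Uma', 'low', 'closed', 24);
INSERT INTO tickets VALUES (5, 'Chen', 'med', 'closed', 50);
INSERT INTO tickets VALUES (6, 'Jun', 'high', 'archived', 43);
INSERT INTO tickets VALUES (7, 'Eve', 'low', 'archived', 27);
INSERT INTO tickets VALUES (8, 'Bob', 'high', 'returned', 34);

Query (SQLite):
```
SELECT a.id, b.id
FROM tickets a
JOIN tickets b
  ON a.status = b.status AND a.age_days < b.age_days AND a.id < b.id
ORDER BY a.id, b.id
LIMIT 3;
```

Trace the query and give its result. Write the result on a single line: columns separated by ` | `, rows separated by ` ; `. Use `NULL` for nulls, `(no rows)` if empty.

Pairs (a,b) with same status, a.age_days < b.age_days, a.id < b.id.
status groups: archived:{2,6,7} closed:{3,4,5} returned:{1,8}
Ordered by (a.id, b.id); first 3.

1 | 8 ; 2 | 6 ; 3 | 5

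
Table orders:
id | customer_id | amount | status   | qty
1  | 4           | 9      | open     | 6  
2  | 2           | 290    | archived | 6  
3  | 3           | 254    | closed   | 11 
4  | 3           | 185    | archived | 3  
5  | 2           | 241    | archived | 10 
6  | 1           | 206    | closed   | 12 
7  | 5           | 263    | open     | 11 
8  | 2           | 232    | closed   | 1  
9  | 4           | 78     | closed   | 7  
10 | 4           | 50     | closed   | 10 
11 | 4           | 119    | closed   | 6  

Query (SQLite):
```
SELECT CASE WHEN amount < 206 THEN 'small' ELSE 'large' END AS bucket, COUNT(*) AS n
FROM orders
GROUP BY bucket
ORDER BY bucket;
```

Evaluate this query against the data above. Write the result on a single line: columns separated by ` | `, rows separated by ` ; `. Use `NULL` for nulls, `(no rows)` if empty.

large | 6 ; small | 5

Bucket rows by amount < 206 → 'small' else 'large'; count each bucket.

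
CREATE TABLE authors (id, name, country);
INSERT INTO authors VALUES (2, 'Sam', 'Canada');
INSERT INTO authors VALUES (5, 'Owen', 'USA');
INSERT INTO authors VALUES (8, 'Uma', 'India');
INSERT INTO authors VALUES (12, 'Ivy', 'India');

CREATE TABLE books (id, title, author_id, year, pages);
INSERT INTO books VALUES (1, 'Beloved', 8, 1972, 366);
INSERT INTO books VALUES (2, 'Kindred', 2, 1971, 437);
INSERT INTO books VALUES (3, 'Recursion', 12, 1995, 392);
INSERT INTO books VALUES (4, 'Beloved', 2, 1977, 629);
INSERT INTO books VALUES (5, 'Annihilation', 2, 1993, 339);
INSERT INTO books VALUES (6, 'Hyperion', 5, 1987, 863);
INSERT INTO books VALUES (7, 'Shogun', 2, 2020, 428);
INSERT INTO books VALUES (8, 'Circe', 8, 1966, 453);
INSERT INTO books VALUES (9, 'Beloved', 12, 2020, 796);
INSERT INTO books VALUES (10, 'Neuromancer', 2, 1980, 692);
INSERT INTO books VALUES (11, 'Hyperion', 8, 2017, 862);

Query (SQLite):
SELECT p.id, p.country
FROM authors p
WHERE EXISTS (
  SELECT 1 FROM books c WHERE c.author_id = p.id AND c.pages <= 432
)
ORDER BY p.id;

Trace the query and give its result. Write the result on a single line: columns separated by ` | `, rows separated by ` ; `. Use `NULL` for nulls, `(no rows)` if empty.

2 | Canada ; 8 | India ; 12 | India

For each authors row, check whether any books with matching author_id has pages <= 432.
Keep rows where that is true.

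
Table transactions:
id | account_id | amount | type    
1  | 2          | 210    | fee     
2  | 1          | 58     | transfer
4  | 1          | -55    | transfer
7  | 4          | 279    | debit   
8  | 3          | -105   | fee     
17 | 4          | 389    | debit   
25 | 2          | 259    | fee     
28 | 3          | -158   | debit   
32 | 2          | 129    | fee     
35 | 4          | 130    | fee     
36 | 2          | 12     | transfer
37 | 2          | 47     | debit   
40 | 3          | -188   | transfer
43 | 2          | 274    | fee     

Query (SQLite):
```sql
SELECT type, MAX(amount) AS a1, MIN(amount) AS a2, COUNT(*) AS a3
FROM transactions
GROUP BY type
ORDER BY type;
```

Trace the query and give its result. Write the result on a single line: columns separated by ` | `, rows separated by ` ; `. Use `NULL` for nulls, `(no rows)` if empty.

debit | 389 | -158 | 4 ; fee | 274 | -105 | 6 ; transfer | 58 | -188 | 4

Group transactions by type.
Per group compute: MAX(amount), MIN(amount), COUNT(*).
  debit: ids {7, 17, 28, 37} → MAX(amount)=389, MIN(amount)=-158, COUNT(*)=4
  fee: ids {1, 8, 25, 32, 35, 43} → MAX(amount)=274, MIN(amount)=-105, COUNT(*)=6
  transfer: ids {2, 4, 36, 40} → MAX(amount)=58, MIN(amount)=-188, COUNT(*)=4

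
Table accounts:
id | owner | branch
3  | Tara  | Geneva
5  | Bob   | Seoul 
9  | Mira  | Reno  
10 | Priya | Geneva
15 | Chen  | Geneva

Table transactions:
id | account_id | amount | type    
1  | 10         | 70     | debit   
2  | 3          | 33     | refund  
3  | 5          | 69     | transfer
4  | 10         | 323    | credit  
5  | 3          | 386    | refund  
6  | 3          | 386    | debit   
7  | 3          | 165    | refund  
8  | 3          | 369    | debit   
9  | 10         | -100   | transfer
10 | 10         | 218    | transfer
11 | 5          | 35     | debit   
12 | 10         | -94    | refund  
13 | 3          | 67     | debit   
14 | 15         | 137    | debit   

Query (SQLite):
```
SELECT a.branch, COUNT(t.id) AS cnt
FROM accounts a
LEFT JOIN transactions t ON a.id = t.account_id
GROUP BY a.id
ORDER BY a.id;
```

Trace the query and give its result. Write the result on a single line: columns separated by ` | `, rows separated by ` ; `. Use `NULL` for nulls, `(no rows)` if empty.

LEFT JOIN keeps every accounts row; unmatched ones get NULL for transactions columns.
Group by accounts.id and compute COUNT(t.id). COUNT(col) of an all-NULL group is 0.
  3: ids {2, 5, 6, 7, 8, 13} → COUNT(t.id)=6
  5: ids {3, 11} → COUNT(t.id)=2
  9: ids {—} → COUNT(t.id)=0
  10: ids {1, 4, 9, 10, 12} → COUNT(t.id)=5
  15: ids {14} → COUNT(t.id)=1

Geneva | 6 ; Seoul | 2 ; Reno | 0 ; Geneva | 5 ; Geneva | 1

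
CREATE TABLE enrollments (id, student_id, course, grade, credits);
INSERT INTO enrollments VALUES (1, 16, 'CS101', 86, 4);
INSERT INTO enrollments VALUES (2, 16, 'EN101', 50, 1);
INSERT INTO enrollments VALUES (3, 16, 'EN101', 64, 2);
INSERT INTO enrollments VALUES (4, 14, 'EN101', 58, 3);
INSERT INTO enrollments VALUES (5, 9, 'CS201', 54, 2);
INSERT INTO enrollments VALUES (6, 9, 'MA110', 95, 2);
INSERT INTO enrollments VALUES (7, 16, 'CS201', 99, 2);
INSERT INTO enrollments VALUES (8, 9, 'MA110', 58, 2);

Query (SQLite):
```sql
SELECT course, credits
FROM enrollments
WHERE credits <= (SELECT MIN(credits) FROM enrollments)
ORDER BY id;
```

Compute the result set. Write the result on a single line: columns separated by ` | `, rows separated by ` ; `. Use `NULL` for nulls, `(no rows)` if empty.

EN101 | 1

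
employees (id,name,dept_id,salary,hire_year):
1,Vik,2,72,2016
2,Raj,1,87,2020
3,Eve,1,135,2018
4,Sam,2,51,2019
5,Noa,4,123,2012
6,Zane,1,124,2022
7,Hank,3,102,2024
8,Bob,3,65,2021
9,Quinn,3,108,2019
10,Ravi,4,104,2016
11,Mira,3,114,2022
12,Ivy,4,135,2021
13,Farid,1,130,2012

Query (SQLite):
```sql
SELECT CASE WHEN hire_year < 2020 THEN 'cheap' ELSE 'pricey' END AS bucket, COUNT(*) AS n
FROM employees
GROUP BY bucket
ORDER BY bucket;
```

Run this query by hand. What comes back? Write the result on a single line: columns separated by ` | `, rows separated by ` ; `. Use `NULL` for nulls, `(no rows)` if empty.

Bucket rows by hire_year < 2020 → 'cheap' else 'pricey'; count each bucket.

cheap | 7 ; pricey | 6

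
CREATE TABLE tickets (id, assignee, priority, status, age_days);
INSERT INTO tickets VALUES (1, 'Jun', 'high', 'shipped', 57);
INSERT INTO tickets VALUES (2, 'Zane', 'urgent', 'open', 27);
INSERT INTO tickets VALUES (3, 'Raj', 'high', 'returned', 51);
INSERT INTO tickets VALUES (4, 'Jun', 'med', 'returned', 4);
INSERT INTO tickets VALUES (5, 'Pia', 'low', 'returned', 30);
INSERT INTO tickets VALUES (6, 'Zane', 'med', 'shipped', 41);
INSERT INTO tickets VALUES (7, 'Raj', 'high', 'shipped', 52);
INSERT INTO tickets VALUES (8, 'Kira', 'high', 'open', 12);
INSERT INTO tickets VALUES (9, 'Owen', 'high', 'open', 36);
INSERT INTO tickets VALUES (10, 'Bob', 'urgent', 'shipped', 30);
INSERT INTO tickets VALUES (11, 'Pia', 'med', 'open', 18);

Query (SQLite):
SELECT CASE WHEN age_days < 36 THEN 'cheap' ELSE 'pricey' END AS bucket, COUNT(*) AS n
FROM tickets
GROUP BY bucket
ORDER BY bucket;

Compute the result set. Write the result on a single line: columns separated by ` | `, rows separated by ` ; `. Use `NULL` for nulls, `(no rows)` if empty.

cheap | 6 ; pricey | 5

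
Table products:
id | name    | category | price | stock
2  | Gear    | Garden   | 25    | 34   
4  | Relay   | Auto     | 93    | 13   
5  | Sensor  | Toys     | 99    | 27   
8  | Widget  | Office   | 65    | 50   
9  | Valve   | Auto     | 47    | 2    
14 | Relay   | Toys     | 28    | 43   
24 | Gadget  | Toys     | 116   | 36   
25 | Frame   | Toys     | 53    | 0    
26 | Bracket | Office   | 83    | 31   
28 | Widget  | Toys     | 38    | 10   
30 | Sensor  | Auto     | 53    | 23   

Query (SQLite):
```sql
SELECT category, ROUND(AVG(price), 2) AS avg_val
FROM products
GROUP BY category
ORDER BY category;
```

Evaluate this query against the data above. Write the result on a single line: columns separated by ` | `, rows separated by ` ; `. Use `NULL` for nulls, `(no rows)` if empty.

Partition products by category; compute ROUND(AVG(price), 2) within each group.
  Auto: ids {4, 9, 30} → ROUND(AVG(price), 2)=64.33
  Garden: ids {2} → ROUND(AVG(price), 2)=25
  Office: ids {8, 26} → ROUND(AVG(price), 2)=74
  Toys: ids {5, 14, 24, 25, 28} → ROUND(AVG(price), 2)=66.8

Auto | 64.33 ; Garden | 25 ; Office | 74 ; Toys | 66.8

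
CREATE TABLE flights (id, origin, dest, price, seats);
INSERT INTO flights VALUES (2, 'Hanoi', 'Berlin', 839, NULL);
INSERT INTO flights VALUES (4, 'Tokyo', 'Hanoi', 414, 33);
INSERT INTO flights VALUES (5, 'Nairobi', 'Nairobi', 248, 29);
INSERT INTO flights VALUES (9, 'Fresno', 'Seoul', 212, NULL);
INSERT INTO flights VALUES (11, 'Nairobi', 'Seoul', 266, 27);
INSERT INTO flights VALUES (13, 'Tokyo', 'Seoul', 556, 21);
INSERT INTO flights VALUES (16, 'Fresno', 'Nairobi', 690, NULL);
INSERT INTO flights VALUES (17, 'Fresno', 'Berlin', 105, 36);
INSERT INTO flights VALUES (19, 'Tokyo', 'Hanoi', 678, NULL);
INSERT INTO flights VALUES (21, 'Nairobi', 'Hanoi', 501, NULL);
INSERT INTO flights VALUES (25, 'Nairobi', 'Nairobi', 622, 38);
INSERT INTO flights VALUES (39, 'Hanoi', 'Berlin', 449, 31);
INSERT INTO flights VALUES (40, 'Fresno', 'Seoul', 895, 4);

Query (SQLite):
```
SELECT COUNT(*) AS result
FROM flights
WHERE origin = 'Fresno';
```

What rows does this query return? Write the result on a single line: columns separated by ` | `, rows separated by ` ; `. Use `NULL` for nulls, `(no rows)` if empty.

4

Rows where origin='Fresno' → seats values: [NULL, NULL, 36, 4].
COUNT(*) counts rows → 4.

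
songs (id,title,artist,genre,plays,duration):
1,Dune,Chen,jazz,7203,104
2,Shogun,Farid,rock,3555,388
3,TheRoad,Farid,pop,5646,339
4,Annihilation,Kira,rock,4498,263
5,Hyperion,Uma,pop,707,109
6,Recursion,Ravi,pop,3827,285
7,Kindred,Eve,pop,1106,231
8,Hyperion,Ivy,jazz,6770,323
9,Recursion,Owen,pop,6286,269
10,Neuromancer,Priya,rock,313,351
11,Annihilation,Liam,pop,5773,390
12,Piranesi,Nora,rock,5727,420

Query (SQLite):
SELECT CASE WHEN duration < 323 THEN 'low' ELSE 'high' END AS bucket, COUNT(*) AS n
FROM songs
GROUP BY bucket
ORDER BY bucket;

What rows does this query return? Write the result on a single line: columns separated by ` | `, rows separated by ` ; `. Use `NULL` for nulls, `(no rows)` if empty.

Bucket rows by duration < 323 → 'low' else 'high'; count each bucket.

high | 6 ; low | 6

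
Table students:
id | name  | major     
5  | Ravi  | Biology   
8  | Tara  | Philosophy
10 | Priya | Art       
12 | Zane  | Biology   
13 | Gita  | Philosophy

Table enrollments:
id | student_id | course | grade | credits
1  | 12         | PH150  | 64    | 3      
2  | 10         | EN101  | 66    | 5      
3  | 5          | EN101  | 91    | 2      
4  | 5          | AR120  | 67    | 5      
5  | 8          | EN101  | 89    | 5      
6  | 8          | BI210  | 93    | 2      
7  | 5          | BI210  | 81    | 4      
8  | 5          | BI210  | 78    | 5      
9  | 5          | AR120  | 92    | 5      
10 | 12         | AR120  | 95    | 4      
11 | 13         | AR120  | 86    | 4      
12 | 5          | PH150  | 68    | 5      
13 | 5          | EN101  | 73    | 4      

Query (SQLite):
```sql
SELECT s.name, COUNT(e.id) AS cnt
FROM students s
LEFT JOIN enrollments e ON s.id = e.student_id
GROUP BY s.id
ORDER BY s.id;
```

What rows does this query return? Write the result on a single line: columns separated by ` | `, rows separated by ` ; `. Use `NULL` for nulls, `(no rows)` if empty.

LEFT JOIN keeps every students row; unmatched ones get NULL for enrollments columns.
Group by students.id and compute COUNT(e.id). COUNT(col) of an all-NULL group is 0.
  5: ids {3, 4, 7, 8, 9, 12, 13} → COUNT(e.id)=7
  8: ids {5, 6} → COUNT(e.id)=2
  10: ids {2} → COUNT(e.id)=1
  12: ids {1, 10} → COUNT(e.id)=2
  13: ids {11} → COUNT(e.id)=1

Ravi | 7 ; Tara | 2 ; Priya | 1 ; Zane | 2 ; Gita | 1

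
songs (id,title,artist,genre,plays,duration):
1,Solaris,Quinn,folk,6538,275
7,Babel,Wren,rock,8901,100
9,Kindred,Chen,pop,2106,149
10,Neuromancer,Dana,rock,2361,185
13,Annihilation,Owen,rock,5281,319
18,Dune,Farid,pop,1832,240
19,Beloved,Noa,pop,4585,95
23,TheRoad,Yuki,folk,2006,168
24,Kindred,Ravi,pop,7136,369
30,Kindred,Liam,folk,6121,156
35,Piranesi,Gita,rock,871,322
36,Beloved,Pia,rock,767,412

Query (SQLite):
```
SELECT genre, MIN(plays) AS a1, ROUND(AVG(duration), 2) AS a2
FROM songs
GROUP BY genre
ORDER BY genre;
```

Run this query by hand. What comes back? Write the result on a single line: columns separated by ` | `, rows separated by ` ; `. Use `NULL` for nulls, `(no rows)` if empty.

folk | 2006 | 199.67 ; pop | 1832 | 213.25 ; rock | 767 | 267.6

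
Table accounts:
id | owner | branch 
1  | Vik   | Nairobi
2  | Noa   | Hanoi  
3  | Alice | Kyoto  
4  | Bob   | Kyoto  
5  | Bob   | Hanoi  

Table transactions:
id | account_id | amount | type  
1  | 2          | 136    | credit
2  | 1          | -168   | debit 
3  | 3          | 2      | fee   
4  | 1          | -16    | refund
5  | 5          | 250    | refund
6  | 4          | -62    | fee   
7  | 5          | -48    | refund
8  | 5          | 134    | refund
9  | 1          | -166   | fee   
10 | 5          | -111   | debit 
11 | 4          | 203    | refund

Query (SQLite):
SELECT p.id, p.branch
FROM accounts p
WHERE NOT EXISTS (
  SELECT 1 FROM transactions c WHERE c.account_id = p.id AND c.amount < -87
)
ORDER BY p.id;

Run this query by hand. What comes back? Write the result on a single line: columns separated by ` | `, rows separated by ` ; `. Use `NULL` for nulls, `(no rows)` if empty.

For each accounts row, check whether any transactions with matching account_id has amount < -87.
Keep rows where that is false.

2 | Hanoi ; 3 | Kyoto ; 4 | Kyoto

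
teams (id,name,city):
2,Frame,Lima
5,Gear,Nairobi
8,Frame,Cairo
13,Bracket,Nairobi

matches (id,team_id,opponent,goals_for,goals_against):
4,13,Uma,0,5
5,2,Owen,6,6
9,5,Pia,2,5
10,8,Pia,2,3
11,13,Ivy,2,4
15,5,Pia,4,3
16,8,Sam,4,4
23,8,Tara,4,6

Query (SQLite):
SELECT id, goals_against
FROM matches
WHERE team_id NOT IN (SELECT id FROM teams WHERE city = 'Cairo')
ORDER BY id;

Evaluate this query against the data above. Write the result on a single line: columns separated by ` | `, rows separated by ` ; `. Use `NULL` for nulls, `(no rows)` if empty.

Inner query: teams.id where city = 'Cairo'.
Outer: keep matches rows whose team_id is not in that set.
Inner query → {8}

4 | 5 ; 5 | 6 ; 9 | 5 ; 11 | 4 ; 15 | 3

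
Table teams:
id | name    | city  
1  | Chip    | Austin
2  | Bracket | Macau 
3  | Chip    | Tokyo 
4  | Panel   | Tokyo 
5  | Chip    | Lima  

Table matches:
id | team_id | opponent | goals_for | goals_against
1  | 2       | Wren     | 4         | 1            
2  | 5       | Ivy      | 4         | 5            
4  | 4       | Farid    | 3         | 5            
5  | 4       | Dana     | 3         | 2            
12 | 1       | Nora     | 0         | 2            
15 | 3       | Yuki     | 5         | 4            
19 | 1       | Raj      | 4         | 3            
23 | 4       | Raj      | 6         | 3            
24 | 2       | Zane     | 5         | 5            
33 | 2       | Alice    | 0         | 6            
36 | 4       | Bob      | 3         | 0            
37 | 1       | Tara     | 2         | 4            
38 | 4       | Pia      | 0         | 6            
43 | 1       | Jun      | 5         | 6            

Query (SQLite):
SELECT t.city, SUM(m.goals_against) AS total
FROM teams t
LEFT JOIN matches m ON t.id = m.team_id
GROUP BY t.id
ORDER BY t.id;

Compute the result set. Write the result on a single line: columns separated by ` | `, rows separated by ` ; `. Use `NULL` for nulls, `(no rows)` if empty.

LEFT JOIN keeps every teams row; unmatched ones get NULL for matches columns.
Group by teams.id and compute SUM(m.goals_against). SUM over an all-NULL group is NULL.
  1: ids {12, 19, 37, 43} → SUM(m.goals_against)=15
  2: ids {1, 24, 33} → SUM(m.goals_against)=12
  3: ids {15} → SUM(m.goals_against)=4
  4: ids {4, 5, 23, 36, 38} → SUM(m.goals_against)=16
  5: ids {2} → SUM(m.goals_against)=5

Austin | 15 ; Macau | 12 ; Tokyo | 4 ; Tokyo | 16 ; Lima | 5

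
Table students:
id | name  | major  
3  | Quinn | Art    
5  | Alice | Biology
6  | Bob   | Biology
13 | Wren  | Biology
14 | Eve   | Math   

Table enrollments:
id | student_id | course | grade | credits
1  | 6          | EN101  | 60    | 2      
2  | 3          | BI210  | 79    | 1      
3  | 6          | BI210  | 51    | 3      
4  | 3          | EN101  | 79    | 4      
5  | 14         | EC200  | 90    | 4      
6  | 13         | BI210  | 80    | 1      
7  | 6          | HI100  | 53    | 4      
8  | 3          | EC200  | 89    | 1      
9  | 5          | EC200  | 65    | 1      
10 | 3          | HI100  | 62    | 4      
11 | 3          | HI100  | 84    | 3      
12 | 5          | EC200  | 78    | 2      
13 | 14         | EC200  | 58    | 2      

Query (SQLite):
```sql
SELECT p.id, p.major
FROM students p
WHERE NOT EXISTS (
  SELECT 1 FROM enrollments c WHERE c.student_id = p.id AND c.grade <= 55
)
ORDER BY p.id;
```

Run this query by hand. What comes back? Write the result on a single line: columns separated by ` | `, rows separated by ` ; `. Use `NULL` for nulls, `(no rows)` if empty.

3 | Art ; 5 | Biology ; 13 | Biology ; 14 | Math

For each students row, check whether any enrollments with matching student_id has grade <= 55.
Keep rows where that is false.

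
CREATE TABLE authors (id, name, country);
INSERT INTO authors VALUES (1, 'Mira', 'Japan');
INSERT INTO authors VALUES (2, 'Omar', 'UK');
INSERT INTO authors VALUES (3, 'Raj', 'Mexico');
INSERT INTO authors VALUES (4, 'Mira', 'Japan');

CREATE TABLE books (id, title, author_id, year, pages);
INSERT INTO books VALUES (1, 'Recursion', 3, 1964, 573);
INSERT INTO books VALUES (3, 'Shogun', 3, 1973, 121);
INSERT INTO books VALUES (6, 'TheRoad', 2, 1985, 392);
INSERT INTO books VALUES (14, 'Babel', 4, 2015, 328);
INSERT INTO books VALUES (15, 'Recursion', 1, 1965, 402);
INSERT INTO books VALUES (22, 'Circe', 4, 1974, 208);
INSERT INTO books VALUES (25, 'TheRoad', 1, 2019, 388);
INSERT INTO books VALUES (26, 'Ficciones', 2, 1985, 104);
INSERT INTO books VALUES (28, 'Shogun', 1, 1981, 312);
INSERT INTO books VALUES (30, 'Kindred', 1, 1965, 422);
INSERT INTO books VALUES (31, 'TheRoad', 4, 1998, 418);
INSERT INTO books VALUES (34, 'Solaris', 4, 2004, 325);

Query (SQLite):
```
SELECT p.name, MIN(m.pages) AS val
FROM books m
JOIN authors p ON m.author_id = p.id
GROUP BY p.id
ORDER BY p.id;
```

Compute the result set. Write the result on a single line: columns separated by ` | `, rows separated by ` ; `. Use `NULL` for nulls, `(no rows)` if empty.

Mira | 312 ; Omar | 104 ; Raj | 121 ; Mira | 208

Join each books row to its authors via author_id.
Group joined rows by authors.id; compute MIN(m.pages) per group.
  1: ids {15, 25, 28, 30} → MIN(m.pages)=312
  2: ids {6, 26} → MIN(m.pages)=104
  3: ids {1, 3} → MIN(m.pages)=121
  4: ids {14, 22, 31, 34} → MIN(m.pages)=208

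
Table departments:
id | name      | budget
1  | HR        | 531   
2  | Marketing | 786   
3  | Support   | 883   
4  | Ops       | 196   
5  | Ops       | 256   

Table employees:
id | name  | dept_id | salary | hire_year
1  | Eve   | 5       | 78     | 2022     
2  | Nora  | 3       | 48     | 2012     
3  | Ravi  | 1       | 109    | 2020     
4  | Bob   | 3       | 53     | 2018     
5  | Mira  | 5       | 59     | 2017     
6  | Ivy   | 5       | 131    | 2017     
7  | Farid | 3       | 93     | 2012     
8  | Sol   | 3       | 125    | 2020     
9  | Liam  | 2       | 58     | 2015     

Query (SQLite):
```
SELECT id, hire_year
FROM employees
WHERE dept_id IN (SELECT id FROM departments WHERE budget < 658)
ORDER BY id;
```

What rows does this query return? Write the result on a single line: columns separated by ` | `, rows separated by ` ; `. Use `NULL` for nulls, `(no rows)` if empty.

Inner query: departments.id where budget < 658.
Outer: keep employees rows whose dept_id is in that set.
Inner query → {1, 4, 5}

1 | 2022 ; 3 | 2020 ; 5 | 2017 ; 6 | 2017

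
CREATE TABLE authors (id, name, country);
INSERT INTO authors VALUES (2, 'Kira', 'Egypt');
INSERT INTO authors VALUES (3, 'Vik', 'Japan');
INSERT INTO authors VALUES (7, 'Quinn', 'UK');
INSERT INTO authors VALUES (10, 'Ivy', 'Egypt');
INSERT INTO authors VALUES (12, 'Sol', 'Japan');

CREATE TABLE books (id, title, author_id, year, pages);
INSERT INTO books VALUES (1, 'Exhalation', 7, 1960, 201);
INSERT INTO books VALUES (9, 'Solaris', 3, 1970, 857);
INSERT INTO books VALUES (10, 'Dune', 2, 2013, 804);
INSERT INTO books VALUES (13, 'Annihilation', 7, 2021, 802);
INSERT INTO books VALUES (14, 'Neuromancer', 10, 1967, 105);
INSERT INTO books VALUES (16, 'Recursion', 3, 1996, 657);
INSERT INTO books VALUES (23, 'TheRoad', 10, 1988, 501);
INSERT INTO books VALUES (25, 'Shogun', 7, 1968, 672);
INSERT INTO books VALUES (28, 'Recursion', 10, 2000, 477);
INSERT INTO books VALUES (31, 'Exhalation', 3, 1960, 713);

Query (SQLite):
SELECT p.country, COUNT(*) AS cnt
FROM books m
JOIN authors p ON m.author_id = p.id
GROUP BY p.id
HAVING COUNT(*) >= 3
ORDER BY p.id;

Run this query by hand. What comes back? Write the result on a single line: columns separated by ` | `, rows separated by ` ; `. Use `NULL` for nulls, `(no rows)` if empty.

Join each books row to its authors via author_id.
Group joined rows by authors.id; compute COUNT(*) per group.
HAVING: keep groups with count ≥ 3.
  2: ids {10} → COUNT(*)=1
  3: ids {9, 16, 31} → COUNT(*)=3
  7: ids {1, 13, 25} → COUNT(*)=3
  10: ids {14, 23, 28} → COUNT(*)=3

Japan | 3 ; UK | 3 ; Egypt | 3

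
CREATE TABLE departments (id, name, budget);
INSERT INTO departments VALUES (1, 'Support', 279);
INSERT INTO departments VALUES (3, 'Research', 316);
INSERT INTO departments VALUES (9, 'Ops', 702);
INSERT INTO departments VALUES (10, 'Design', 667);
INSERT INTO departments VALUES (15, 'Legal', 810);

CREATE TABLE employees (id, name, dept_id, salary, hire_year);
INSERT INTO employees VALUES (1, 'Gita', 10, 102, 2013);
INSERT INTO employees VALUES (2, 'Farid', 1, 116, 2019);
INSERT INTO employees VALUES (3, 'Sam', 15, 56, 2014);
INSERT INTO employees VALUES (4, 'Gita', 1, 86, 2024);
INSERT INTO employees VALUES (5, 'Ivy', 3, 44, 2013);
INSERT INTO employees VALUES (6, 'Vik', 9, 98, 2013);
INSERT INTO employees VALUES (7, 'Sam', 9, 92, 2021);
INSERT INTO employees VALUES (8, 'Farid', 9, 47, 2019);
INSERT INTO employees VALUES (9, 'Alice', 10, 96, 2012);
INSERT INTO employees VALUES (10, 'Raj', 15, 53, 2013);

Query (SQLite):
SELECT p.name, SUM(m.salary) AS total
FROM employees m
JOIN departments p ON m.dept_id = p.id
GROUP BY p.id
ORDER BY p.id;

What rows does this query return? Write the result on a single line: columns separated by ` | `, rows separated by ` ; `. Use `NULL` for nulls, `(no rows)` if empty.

Join each employees row to its departments via dept_id.
Group joined rows by departments.id; compute SUM(m.salary) per group.
  1: ids {2, 4} → SUM(m.salary)=202
  3: ids {5} → SUM(m.salary)=44
  9: ids {6, 7, 8} → SUM(m.salary)=237
  10: ids {1, 9} → SUM(m.salary)=198
  15: ids {3, 10} → SUM(m.salary)=109

Support | 202 ; Research | 44 ; Ops | 237 ; Design | 198 ; Legal | 109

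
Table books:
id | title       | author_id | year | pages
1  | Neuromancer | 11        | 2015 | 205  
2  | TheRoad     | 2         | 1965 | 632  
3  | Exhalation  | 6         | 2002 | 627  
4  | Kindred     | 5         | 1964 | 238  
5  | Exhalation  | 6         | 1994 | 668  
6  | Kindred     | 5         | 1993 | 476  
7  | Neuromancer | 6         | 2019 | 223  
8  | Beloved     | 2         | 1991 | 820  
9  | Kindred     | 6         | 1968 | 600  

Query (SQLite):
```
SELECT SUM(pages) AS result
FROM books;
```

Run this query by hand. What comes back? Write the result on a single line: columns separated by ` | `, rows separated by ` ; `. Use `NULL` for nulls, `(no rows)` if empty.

4489

All pages values: [205, 632, 627, 238, 668, 476, 223, 820, 600].
SUM of non-NULL values = 4489.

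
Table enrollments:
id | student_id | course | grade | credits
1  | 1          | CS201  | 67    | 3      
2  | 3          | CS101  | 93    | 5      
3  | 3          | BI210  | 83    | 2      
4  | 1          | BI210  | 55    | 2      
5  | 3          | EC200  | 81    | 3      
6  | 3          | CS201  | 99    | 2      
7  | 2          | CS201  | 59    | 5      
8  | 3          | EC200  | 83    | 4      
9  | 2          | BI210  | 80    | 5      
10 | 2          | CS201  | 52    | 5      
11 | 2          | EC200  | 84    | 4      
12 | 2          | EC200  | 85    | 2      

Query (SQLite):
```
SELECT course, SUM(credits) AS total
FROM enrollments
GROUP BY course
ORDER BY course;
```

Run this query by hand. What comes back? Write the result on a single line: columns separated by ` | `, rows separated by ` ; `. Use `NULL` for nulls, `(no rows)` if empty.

BI210 | 9 ; CS101 | 5 ; CS201 | 15 ; EC200 | 13

Partition enrollments by course; compute SUM(credits) within each group.
  BI210: ids {3, 4, 9} → SUM(credits)=9
  CS101: ids {2} → SUM(credits)=5
  CS201: ids {1, 6, 7, 10} → SUM(credits)=15
  EC200: ids {5, 8, 11, 12} → SUM(credits)=13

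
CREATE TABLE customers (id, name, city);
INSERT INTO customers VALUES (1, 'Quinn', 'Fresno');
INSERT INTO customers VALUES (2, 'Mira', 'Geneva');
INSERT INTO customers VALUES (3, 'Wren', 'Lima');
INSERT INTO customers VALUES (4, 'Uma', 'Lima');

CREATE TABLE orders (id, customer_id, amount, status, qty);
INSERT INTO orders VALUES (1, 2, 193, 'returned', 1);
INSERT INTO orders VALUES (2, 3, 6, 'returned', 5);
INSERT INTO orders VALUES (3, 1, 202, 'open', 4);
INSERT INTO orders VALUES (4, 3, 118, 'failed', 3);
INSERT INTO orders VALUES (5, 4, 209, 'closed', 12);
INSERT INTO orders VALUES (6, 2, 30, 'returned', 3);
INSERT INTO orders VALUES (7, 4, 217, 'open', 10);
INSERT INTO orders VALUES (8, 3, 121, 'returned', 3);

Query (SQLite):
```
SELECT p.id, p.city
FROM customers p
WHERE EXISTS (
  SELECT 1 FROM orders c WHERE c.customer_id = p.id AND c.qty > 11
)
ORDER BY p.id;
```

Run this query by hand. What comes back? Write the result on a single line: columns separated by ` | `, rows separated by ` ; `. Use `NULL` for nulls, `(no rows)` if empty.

4 | Lima

For each customers row, check whether any orders with matching customer_id has qty > 11.
Keep rows where that is true.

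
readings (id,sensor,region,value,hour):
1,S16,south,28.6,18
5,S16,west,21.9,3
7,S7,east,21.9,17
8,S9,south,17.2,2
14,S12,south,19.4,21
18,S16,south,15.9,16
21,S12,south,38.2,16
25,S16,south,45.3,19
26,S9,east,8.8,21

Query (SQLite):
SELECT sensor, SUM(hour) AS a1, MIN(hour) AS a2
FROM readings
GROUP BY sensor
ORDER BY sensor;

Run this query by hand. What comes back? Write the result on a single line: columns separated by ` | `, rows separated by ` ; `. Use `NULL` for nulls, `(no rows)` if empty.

S12 | 37 | 16 ; S16 | 56 | 3 ; S7 | 17 | 17 ; S9 | 23 | 2

Group readings by sensor.
Per group compute: SUM(hour), MIN(hour).
  S12: ids {14, 21} → SUM(hour)=37, MIN(hour)=16
  S16: ids {1, 5, 18, 25} → SUM(hour)=56, MIN(hour)=3
  S7: ids {7} → SUM(hour)=17, MIN(hour)=17
  S9: ids {8, 26} → SUM(hour)=23, MIN(hour)=2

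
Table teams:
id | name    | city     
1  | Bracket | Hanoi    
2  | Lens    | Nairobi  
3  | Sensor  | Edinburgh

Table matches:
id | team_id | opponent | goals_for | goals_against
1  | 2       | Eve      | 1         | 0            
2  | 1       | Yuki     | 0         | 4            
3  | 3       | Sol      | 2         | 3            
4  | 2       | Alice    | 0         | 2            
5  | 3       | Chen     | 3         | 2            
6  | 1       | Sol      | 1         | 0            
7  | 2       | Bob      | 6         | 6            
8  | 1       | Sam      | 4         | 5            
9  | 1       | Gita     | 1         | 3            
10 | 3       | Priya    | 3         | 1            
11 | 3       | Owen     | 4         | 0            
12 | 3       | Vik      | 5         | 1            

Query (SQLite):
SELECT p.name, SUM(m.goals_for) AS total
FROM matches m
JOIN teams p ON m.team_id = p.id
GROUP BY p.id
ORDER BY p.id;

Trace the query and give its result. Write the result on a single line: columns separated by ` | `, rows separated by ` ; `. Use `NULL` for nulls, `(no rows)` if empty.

Join each matches row to its teams via team_id.
Group joined rows by teams.id; compute SUM(m.goals_for) per group.
  1: ids {2, 6, 8, 9} → SUM(m.goals_for)=6
  2: ids {1, 4, 7} → SUM(m.goals_for)=7
  3: ids {3, 5, 10, 11, 12} → SUM(m.goals_for)=17

Bracket | 6 ; Lens | 7 ; Sensor | 17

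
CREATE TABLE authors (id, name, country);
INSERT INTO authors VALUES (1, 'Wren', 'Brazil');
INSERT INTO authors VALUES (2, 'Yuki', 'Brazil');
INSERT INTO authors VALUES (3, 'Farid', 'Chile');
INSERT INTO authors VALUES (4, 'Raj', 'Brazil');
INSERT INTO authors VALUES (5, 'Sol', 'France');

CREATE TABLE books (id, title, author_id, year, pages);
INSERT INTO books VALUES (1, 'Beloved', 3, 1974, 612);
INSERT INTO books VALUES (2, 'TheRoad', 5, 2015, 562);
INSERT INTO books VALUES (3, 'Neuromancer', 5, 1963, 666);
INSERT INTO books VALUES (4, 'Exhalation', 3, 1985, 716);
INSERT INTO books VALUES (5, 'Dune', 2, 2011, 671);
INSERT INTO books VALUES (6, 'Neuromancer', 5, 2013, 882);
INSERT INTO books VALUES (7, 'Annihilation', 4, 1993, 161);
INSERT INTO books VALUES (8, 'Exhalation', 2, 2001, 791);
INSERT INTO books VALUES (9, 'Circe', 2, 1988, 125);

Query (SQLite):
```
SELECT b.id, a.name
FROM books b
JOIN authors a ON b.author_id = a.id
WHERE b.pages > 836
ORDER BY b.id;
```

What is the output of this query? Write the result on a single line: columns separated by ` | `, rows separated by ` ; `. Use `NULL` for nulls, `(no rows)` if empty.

6 | Sol

Each books row matches the authors row where author_id = authors.id.
Then keep rows with b.pages > 836.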